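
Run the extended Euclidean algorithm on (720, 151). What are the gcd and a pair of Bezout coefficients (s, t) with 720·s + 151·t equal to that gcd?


Euclidean algorithm on (720, 151) — divide until remainder is 0:
  720 = 4 · 151 + 116
  151 = 1 · 116 + 35
  116 = 3 · 35 + 11
  35 = 3 · 11 + 2
  11 = 5 · 2 + 1
  2 = 2 · 1 + 0
gcd(720, 151) = 1.
Track Bezout coefficients alongside the remainders: start with r₀ = 720 = a·1 + b·0 (s = 1, t = 0) and r₁ = 151 = a·0 + b·1 (s = 0, t = 1); each new remainder r_{k+1} = r_{k-1} − q_k·r_k inherits s_{k+1} = s_{k-1} − q_k·s_k, t_{k+1} = t_{k-1} − q_k·t_k, so r_k = a·s_k + b·t_k at every step:
  q = 4: r = 116, s = 1 − 4·0 = 1, t = 0 − 4·1 = -4  (check: 720·1 + 151·(-4) = 116)
  q = 1: r = 35, s = 0 − 1·1 = -1, t = 1 − 1·(-4) = 5  (check: 720·(-1) + 151·5 = 35)
  q = 3: r = 11, s = 1 − 3·(-1) = 4, t = -4 − 3·5 = -19  (check: 720·4 + 151·(-19) = 11)
  q = 3: r = 2, s = -1 − 3·4 = -13, t = 5 − 3·(-19) = 62  (check: 720·(-13) + 151·62 = 2)
  q = 5: r = 1, s = 4 − 5·(-13) = 69, t = -19 − 5·62 = -329  (check: 720·69 + 151·(-329) = 1)
The row with r = 1 (the gcd) gives the Bezout coefficients s = 69, t = -329.
Result: 720 · (69) + 151 · (-329) = 1.

gcd(720, 151) = 1; s = 69, t = -329 (check: 720·69 + 151·(-329) = 1).


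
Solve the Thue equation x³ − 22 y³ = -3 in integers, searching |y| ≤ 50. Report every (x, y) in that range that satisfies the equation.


The equation is x³ - 22y³ = -3. For fixed y, x³ = 22·y³ − 3, so a solution requires the RHS to be a perfect cube.
Strategy: iterate y from -50 to 50, compute RHS = 22·y³ − 3, and check whether it is a (positive or negative) perfect cube.
Check small values of y:
  y = 0: RHS = -3 is not a perfect cube.
  y = 1: RHS = 19 is not a perfect cube.
  y = -1: RHS = -25 is not a perfect cube.
  y = 2: RHS = 173 is not a perfect cube.
  y = -2: RHS = -179 is not a perfect cube.
  y = 3: RHS = 591 is not a perfect cube.
  y = -3: RHS = -597 is not a perfect cube.
Continuing the search up to |y| = 50 finds no solutions either.
No (x, y) in the scanned range satisfies the equation.

No integer solutions with |y| ≤ 50.


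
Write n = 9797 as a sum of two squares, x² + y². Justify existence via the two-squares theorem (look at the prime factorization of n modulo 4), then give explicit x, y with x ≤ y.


Step 1: Factor n = 9797 = 97 · 101.
Step 2: Check the mod-4 condition on each prime factor: 97 ≡ 1 (mod 4), exponent 1; 101 ≡ 1 (mod 4), exponent 1.
All primes ≡ 3 (mod 4) appear to even exponent (or don't appear), so by the two-squares theorem n IS expressible as a sum of two squares.
Step 3: Build a representation. Here n = 97 · 101 is a product of primes ≡ 1 (mod 4). Each prime p ≡ 1 (mod 4) is itself a sum of two squares; find a² by testing p − a² for a perfect square:
  97: 97 − 1² = 96, 97 − 2² = 93, 97 − 3² = 88, 97 − 4² = 81 = 9² ⇒ 97 = 4² + 9².
  101: 101 − 1² = 100 = 10² ⇒ 101 = 1² + 10².
  Combine using the Brahmagupta–Fibonacci identity (a² + b²)(c² + d²) = (ac − bd)² + (ad + bc)² = (ac + bd)² + (ad − bc)²:
  97 · 101 = 9797: from (4² + 9²)(1² + 10²), take (4·1 − 9·10, 4·10 + 9·1) = (4 − 90, 40 + 9) = (-86, 49); dropping signs (only squares matter) gives (86, 49); check 86² + 49² = 7396 + 2401 = 9797 ✓.
Step 4: Order so x ≤ y and verify: 49² + 86² = 2401 + 7396 = 9797 = n. ✓

n = 9797 = 49² + 86² (one valid representation with x ≤ y).


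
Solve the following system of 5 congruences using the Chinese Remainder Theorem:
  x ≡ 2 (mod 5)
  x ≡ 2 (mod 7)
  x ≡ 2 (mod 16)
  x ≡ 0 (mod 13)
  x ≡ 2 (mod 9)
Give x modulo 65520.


Product of moduli M = 5 · 7 · 16 · 13 · 9 = 65520.
Merge one congruence at a time:
  Start: x ≡ 2 (mod 5).
  Combine with x ≡ 2 (mod 7); new modulus lcm = 35.
    Write x = 2 + 5·t and substitute into x ≡ 2 (mod 7): 5·t ≡ 2 − 2 = 0 (mod 7).
    The inverse of 5 mod 7 is 3 (since 5·3 = 15 = 2·7 + 1), so t ≡ 3·0 = 0 ≡ 0 (mod 7).
    Then x = 2 + 5·0 = 2, valid modulo lcm(5, 7) = 35: x ≡ 2 (mod 35).
  Combine with x ≡ 2 (mod 16); new modulus lcm = 560.
    Write x = 2 + 35·t and substitute into x ≡ 2 (mod 16): 35·t ≡ 2 − 2 = 0 (mod 16).
    Reduce coefficients mod 16: 3·t ≡ 0 (mod 16).
    The inverse of 3 mod 16 is 11 (since 3·11 = 33 = 2·16 + 1), so t ≡ 11·0 = 0 ≡ 0 (mod 16).
    Then x = 2 + 35·0 = 2, valid modulo lcm(35, 16) = 560: x ≡ 2 (mod 560).
  Combine with x ≡ 0 (mod 13); new modulus lcm = 7280.
    Write x = 2 + 560·t and substitute into x ≡ 0 (mod 13): 560·t ≡ 0 − 2 = -2 (mod 13).
    Reduce coefficients mod 13: 1·t ≡ 11 (mod 13).
    So t ≡ 11 (mod 13).
    Then x = 2 + 560·11 = 6162, valid modulo lcm(560, 13) = 7280: x ≡ 6162 (mod 7280).
  Combine with x ≡ 2 (mod 9); new modulus lcm = 65520.
    Write x = 6162 + 7280·t and substitute into x ≡ 2 (mod 9): 7280·t ≡ 2 − 6162 = -6160 (mod 9).
    Reduce coefficients mod 9: 8·t ≡ 5 (mod 9).
    The inverse of 8 mod 9 is 8 (since 8·8 = 64 = 7·9 + 1), so t ≡ 8·5 = 40 ≡ 4 (mod 9).
    Then x = 6162 + 7280·4 = 35282, valid modulo lcm(7280, 9) = 65520: x ≡ 35282 (mod 65520).
Verify against each original: 35282 mod 5 = 2, 35282 mod 7 = 2, 35282 mod 16 = 2, 35282 mod 13 = 0, 35282 mod 9 = 2.

x ≡ 35282 (mod 65520).


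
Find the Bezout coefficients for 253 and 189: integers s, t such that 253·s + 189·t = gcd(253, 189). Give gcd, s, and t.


Euclidean algorithm on (253, 189) — divide until remainder is 0:
  253 = 1 · 189 + 64
  189 = 2 · 64 + 61
  64 = 1 · 61 + 3
  61 = 20 · 3 + 1
  3 = 3 · 1 + 0
gcd(253, 189) = 1.
Track Bezout coefficients alongside the remainders: start with r₀ = 253 = a·1 + b·0 (s = 1, t = 0) and r₁ = 189 = a·0 + b·1 (s = 0, t = 1); each new remainder r_{k+1} = r_{k-1} − q_k·r_k inherits s_{k+1} = s_{k-1} − q_k·s_k, t_{k+1} = t_{k-1} − q_k·t_k, so r_k = a·s_k + b·t_k at every step:
  q = 1: r = 64, s = 1 − 1·0 = 1, t = 0 − 1·1 = -1  (check: 253·1 + 189·(-1) = 64)
  q = 2: r = 61, s = 0 − 2·1 = -2, t = 1 − 2·(-1) = 3  (check: 253·(-2) + 189·3 = 61)
  q = 1: r = 3, s = 1 − 1·(-2) = 3, t = -1 − 1·3 = -4  (check: 253·3 + 189·(-4) = 3)
  q = 20: r = 1, s = -2 − 20·3 = -62, t = 3 − 20·(-4) = 83  (check: 253·(-62) + 189·83 = 1)
The row with r = 1 (the gcd) gives the Bezout coefficients s = -62, t = 83.
Result: 253 · (-62) + 189 · (83) = 1.

gcd(253, 189) = 1; s = -62, t = 83 (check: 253·(-62) + 189·83 = 1).


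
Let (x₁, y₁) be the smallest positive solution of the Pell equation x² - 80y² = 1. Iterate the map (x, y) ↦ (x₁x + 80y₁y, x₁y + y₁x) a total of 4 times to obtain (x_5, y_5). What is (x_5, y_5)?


Step 1: Find the fundamental solution (x₁, y₁) of x² - 80y² = 1.
  Expand √80 as a continued fraction. a₀ = ⌊√80⌋ = 8; iterate m_{k+1} = d_k·a_k − m_k, d_{k+1} = (80 − m_{k+1}²)/d_k, a_{k+1} = ⌊(a₀ + m_{k+1})/d_{k+1}⌋ (starting m₀ = 0, d₀ = 1), with convergents p_k = a_k·p_{k-1} + p_{k-2}, q_k = a_k·q_{k-1} + q_{k-2} (p₋₁ = 1, q₋₁ = 0):
  k = 0: a₀ = 8; p₀/q₀ = 8/1; p₀² − 80·q₀² = 64 − 80 = -16.
  k = 1: m = 8, d = 16, a = ⌊(8 + 8)/16⌋ = 1; p/q = (1·8 + 1)/(1·1 + 0) = 9/1; p² − 80·q² = 81 − 80 = 1.
  The first convergent with p² − 80·q² = 1 gives the fundamental solution (x₁, y₁) = (9, 1).
Step 2: Apply the recurrence (x_{n+1}, y_{n+1}) = (x₁x_n + 80y₁y_n, x₁y_n + y₁x_n) repeatedly.
  From (x_1, y_1) = (9, 1): x_2 = 9·9 + 80·1·1 = 161; y_2 = 9·1 + 1·9 = 18.
  From (x_2, y_2) = (161, 18): x_3 = 9·161 + 80·1·18 = 2889; y_3 = 9·18 + 1·161 = 323.
  From (x_3, y_3) = (2889, 323): x_4 = 9·2889 + 80·1·323 = 51841; y_4 = 9·323 + 1·2889 = 5796.
  From (x_4, y_4) = (51841, 5796): x_5 = 9·51841 + 80·1·5796 = 930249; y_5 = 9·5796 + 1·51841 = 104005.
Step 3: Verify x_5² - 80·y_5² = 865363202001 - 865363202000 = 1 (should be 1). ✓

(x_1, y_1) = (9, 1); (x_5, y_5) = (930249, 104005).


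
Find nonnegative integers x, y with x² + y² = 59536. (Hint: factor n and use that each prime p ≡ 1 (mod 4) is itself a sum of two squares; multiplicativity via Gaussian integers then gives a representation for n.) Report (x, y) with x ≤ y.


Step 1: Factor n = 59536 = 2^4 · 61^2.
Step 2: Check the mod-4 condition on each prime factor: 2 = 2 (special); 61 ≡ 1 (mod 4), exponent 2.
All primes ≡ 3 (mod 4) appear to even exponent (or don't appear), so by the two-squares theorem n IS expressible as a sum of two squares.
Step 3: Build a representation. Group n = k² · m with k = 4 and m = 61 · 61 = 3721 (a product of primes ≡ 1 (mod 4)); a representation of m scales to one of n via (k·x)² + (k·y)² = k²(x² + y²). Each prime p ≡ 1 (mod 4) is itself a sum of two squares; find a² by testing p − a² for a perfect square:
  61: 61 − 1² = 60, 61 − 2² = 57, 61 − 3² = 52, 61 − 4² = 45, 61 − 5² = 36 = 6² ⇒ 61 = 5² + 6².
  Combine using the Brahmagupta–Fibonacci identity (a² + b²)(c² + d²) = (ac − bd)² + (ad + bc)² = (ac + bd)² + (ad − bc)²:
  61 · 61 = 3721: from (5² + 6²)(5² + 6²), take (5·5 − 6·6, 5·6 + 6·5) = (25 − 36, 30 + 30) = (-11, 60); dropping signs (only squares matter) gives (11, 60); check 11² + 60² = 121 + 3600 = 3721 ✓.
  Scale by k = 4: (4·11, 4·60) = (44, 240).
Step 4: Order so x ≤ y and verify: 44² + 240² = 1936 + 57600 = 59536 = n. ✓

n = 59536 = 44² + 240² (one valid representation with x ≤ y).


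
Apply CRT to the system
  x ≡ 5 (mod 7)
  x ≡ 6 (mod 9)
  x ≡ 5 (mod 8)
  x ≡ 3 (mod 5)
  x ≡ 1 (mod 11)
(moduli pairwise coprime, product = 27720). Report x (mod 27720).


Product of moduli M = 7 · 9 · 8 · 5 · 11 = 27720.
Merge one congruence at a time:
  Start: x ≡ 5 (mod 7).
  Combine with x ≡ 6 (mod 9); new modulus lcm = 63.
    Write x = 5 + 7·t and substitute into x ≡ 6 (mod 9): 7·t ≡ 6 − 5 = 1 (mod 9).
    The inverse of 7 mod 9 is 4 (since 7·4 = 28 = 3·9 + 1), so t ≡ 4·1 = 4 ≡ 4 (mod 9).
    Then x = 5 + 7·4 = 33, valid modulo lcm(7, 9) = 63: x ≡ 33 (mod 63).
  Combine with x ≡ 5 (mod 8); new modulus lcm = 504.
    Write x = 33 + 63·t and substitute into x ≡ 5 (mod 8): 63·t ≡ 5 − 33 = -28 (mod 8).
    Reduce coefficients mod 8: 7·t ≡ 4 (mod 8).
    The inverse of 7 mod 8 is 7 (since 7·7 = 49 = 6·8 + 1), so t ≡ 7·4 = 28 ≡ 4 (mod 8).
    Then x = 33 + 63·4 = 285, valid modulo lcm(63, 8) = 504: x ≡ 285 (mod 504).
  Combine with x ≡ 3 (mod 5); new modulus lcm = 2520.
    Write x = 285 + 504·t and substitute into x ≡ 3 (mod 5): 504·t ≡ 3 − 285 = -282 (mod 5).
    Reduce coefficients mod 5: 4·t ≡ 3 (mod 5).
    The inverse of 4 mod 5 is 4 (since 4·4 = 16 = 3·5 + 1), so t ≡ 4·3 = 12 ≡ 2 (mod 5).
    Then x = 285 + 504·2 = 1293, valid modulo lcm(504, 5) = 2520: x ≡ 1293 (mod 2520).
  Combine with x ≡ 1 (mod 11); new modulus lcm = 27720.
    Write x = 1293 + 2520·t and substitute into x ≡ 1 (mod 11): 2520·t ≡ 1 − 1293 = -1292 (mod 11).
    Reduce coefficients mod 11: 1·t ≡ 6 (mod 11).
    So t ≡ 6 (mod 11).
    Then x = 1293 + 2520·6 = 16413, valid modulo lcm(2520, 11) = 27720: x ≡ 16413 (mod 27720).
Verify against each original: 16413 mod 7 = 5, 16413 mod 9 = 6, 16413 mod 8 = 5, 16413 mod 5 = 3, 16413 mod 11 = 1.

x ≡ 16413 (mod 27720).


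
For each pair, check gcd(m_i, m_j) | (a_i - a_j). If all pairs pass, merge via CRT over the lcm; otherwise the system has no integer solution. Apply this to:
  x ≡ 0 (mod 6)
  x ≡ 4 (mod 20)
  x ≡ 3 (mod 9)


Moduli 6, 20, 9 are not pairwise coprime, so CRT works modulo lcm(m_i) when all pairwise compatibility conditions hold.
Pairwise compatibility: gcd(m_i, m_j) must divide a_i - a_j for every pair.
Merge one congruence at a time:
  Start: x ≡ 0 (mod 6).
  Combine with x ≡ 4 (mod 20): gcd(6, 20) = 2; 4 - 0 = 4, which IS divisible by 2, so compatible.
    Write x = 0 + 6·t and substitute into x ≡ 4 (mod 20): 6·t ≡ 4 − 0 = 4 (mod 20).
    Divide the congruence (and modulus) by g = 2: 3·t ≡ 2 (mod 10).
    The inverse of 3 mod 10 is 7 (since 3·7 = 21 = 2·10 + 1), so t ≡ 7·2 = 14 ≡ 4 (mod 10).
    Then x = 0 + 6·4 = 24, valid modulo lcm(6, 20) = 60: x ≡ 24 (mod 60).
  Combine with x ≡ 3 (mod 9): gcd(60, 9) = 3; 3 - 24 = -21, which IS divisible by 3, so compatible.
    Write x = 24 + 60·t and substitute into x ≡ 3 (mod 9): 60·t ≡ 3 − 24 = -21 (mod 9).
    Divide the congruence (and modulus) by g = 3: 20·t ≡ -7 (mod 3).
    Reduce coefficients mod 3: 2·t ≡ 2 (mod 3).
    The inverse of 2 mod 3 is 2 (since 2·2 = 4 = 1·3 + 1), so t ≡ 2·2 = 4 ≡ 1 (mod 3).
    Then x = 24 + 60·1 = 84, valid modulo lcm(60, 9) = 180: x ≡ 84 (mod 180).
Verify: 84 mod 6 = 0, 84 mod 20 = 4, 84 mod 9 = 3.

x ≡ 84 (mod 180).


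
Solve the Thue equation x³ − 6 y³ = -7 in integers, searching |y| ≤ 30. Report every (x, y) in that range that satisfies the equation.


The equation is x³ - 6y³ = -7. For fixed y, x³ = 6·y³ − 7, so a solution requires the RHS to be a perfect cube.
Strategy: iterate y from -30 to 30, compute RHS = 6·y³ − 7, and check whether it is a (positive or negative) perfect cube.
Check small values of y:
  y = 0: RHS = -7 is not a perfect cube.
  y = 1: RHS = -1 = (-1)³ ⇒ x = -1 works.
  y = -1: RHS = -13 is not a perfect cube.
  y = 2: RHS = 41 is not a perfect cube.
  y = -2: RHS = -55 is not a perfect cube.
  y = 3: RHS = 155 is not a perfect cube.
  y = -3: RHS = -169 is not a perfect cube.
Continuing the search up to |y| = 30 finds no further solutions beyond those listed.
Collected solutions: (-1, 1).

Solutions (with |y| ≤ 30): (-1, 1).


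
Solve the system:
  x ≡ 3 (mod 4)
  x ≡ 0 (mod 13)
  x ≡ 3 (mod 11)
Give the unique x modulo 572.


Moduli 4, 13, 11 are pairwise coprime; by CRT there is a unique solution modulo M = 4 · 13 · 11 = 572.
Solve pairwise, accumulating the modulus:
  Start with x ≡ 3 (mod 4).
  Combine with x ≡ 0 (mod 13): since gcd(4, 13) = 1, we get a unique residue mod 52.
    Write x = 3 + 4·t and substitute into x ≡ 0 (mod 13): 4·t ≡ 0 − 3 = -3 (mod 13).
    Reduce coefficients mod 13: 4·t ≡ 10 (mod 13).
    The inverse of 4 mod 13 is 10 (since 4·10 = 40 = 3·13 + 1), so t ≡ 10·10 = 100 ≡ 9 (mod 13).
    Then x = 3 + 4·9 = 39, valid modulo lcm(4, 13) = 52: x ≡ 39 (mod 52).
  Combine with x ≡ 3 (mod 11): since gcd(52, 11) = 1, we get a unique residue mod 572.
    Write x = 39 + 52·t and substitute into x ≡ 3 (mod 11): 52·t ≡ 3 − 39 = -36 (mod 11).
    Reduce coefficients mod 11: 8·t ≡ 8 (mod 11).
    The inverse of 8 mod 11 is 7 (since 8·7 = 56 = 5·11 + 1), so t ≡ 7·8 = 56 ≡ 1 (mod 11).
    Then x = 39 + 52·1 = 91, valid modulo lcm(52, 11) = 572: x ≡ 91 (mod 572).
Verify: 91 mod 4 = 3 ✓, 91 mod 13 = 0 ✓, 91 mod 11 = 3 ✓.

x ≡ 91 (mod 572).


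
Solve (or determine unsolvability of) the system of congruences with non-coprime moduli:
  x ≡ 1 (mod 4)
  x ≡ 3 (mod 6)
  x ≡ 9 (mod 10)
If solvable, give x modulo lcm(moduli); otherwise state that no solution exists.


Moduli 4, 6, 10 are not pairwise coprime, so CRT works modulo lcm(m_i) when all pairwise compatibility conditions hold.
Pairwise compatibility: gcd(m_i, m_j) must divide a_i - a_j for every pair.
Merge one congruence at a time:
  Start: x ≡ 1 (mod 4).
  Combine with x ≡ 3 (mod 6): gcd(4, 6) = 2; 3 - 1 = 2, which IS divisible by 2, so compatible.
    Write x = 1 + 4·t and substitute into x ≡ 3 (mod 6): 4·t ≡ 3 − 1 = 2 (mod 6).
    Divide the congruence (and modulus) by g = 2: 2·t ≡ 1 (mod 3).
    The inverse of 2 mod 3 is 2 (since 2·2 = 4 = 1·3 + 1), so t ≡ 2·1 = 2 ≡ 2 (mod 3).
    Then x = 1 + 4·2 = 9, valid modulo lcm(4, 6) = 12: x ≡ 9 (mod 12).
  Combine with x ≡ 9 (mod 10): gcd(12, 10) = 2; 9 - 9 = 0, which IS divisible by 2, so compatible.
    Write x = 9 + 12·t and substitute into x ≡ 9 (mod 10): 12·t ≡ 9 − 9 = 0 (mod 10).
    Divide the congruence (and modulus) by g = 2: 6·t ≡ 0 (mod 5).
    Reduce coefficients mod 5: 1·t ≡ 0 (mod 5).
    So t ≡ 0 (mod 5).
    Then x = 9 + 12·0 = 9, valid modulo lcm(12, 10) = 60: x ≡ 9 (mod 60).
Verify: 9 mod 4 = 1, 9 mod 6 = 3, 9 mod 10 = 9.

x ≡ 9 (mod 60).


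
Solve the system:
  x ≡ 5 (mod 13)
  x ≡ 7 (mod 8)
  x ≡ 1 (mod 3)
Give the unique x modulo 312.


Moduli 13, 8, 3 are pairwise coprime; by CRT there is a unique solution modulo M = 13 · 8 · 3 = 312.
Solve pairwise, accumulating the modulus:
  Start with x ≡ 5 (mod 13).
  Combine with x ≡ 7 (mod 8): since gcd(13, 8) = 1, we get a unique residue mod 104.
    Write x = 5 + 13·t and substitute into x ≡ 7 (mod 8): 13·t ≡ 7 − 5 = 2 (mod 8).
    Reduce coefficients mod 8: 5·t ≡ 2 (mod 8).
    The inverse of 5 mod 8 is 5 (since 5·5 = 25 = 3·8 + 1), so t ≡ 5·2 = 10 ≡ 2 (mod 8).
    Then x = 5 + 13·2 = 31, valid modulo lcm(13, 8) = 104: x ≡ 31 (mod 104).
  Combine with x ≡ 1 (mod 3): since gcd(104, 3) = 1, we get a unique residue mod 312.
    Write x = 31 + 104·t and substitute into x ≡ 1 (mod 3): 104·t ≡ 1 − 31 = -30 (mod 3).
    Reduce coefficients mod 3: 2·t ≡ 0 (mod 3).
    The inverse of 2 mod 3 is 2 (since 2·2 = 4 = 1·3 + 1), so t ≡ 2·0 = 0 ≡ 0 (mod 3).
    Then x = 31 + 104·0 = 31, valid modulo lcm(104, 3) = 312: x ≡ 31 (mod 312).
Verify: 31 mod 13 = 5 ✓, 31 mod 8 = 7 ✓, 31 mod 3 = 1 ✓.

x ≡ 31 (mod 312).


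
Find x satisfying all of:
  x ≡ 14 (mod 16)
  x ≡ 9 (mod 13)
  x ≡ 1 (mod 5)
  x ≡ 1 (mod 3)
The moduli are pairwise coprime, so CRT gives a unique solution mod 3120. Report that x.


Product of moduli M = 16 · 13 · 5 · 3 = 3120.
Merge one congruence at a time:
  Start: x ≡ 14 (mod 16).
  Combine with x ≡ 9 (mod 13); new modulus lcm = 208.
    Write x = 14 + 16·t and substitute into x ≡ 9 (mod 13): 16·t ≡ 9 − 14 = -5 (mod 13).
    Reduce coefficients mod 13: 3·t ≡ 8 (mod 13).
    The inverse of 3 mod 13 is 9 (since 3·9 = 27 = 2·13 + 1), so t ≡ 9·8 = 72 ≡ 7 (mod 13).
    Then x = 14 + 16·7 = 126, valid modulo lcm(16, 13) = 208: x ≡ 126 (mod 208).
  Combine with x ≡ 1 (mod 5); new modulus lcm = 1040.
    Write x = 126 + 208·t and substitute into x ≡ 1 (mod 5): 208·t ≡ 1 − 126 = -125 (mod 5).
    Reduce coefficients mod 5: 3·t ≡ 0 (mod 5).
    The inverse of 3 mod 5 is 2 (since 3·2 = 6 = 1·5 + 1), so t ≡ 2·0 = 0 ≡ 0 (mod 5).
    Then x = 126 + 208·0 = 126, valid modulo lcm(208, 5) = 1040: x ≡ 126 (mod 1040).
  Combine with x ≡ 1 (mod 3); new modulus lcm = 3120.
    Write x = 126 + 1040·t and substitute into x ≡ 1 (mod 3): 1040·t ≡ 1 − 126 = -125 (mod 3).
    Reduce coefficients mod 3: 2·t ≡ 1 (mod 3).
    The inverse of 2 mod 3 is 2 (since 2·2 = 4 = 1·3 + 1), so t ≡ 2·1 = 2 ≡ 2 (mod 3).
    Then x = 126 + 1040·2 = 2206, valid modulo lcm(1040, 3) = 3120: x ≡ 2206 (mod 3120).
Verify against each original: 2206 mod 16 = 14, 2206 mod 13 = 9, 2206 mod 5 = 1, 2206 mod 3 = 1.

x ≡ 2206 (mod 3120).


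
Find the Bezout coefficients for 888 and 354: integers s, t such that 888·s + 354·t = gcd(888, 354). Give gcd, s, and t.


Euclidean algorithm on (888, 354) — divide until remainder is 0:
  888 = 2 · 354 + 180
  354 = 1 · 180 + 174
  180 = 1 · 174 + 6
  174 = 29 · 6 + 0
gcd(888, 354) = 6.
Track Bezout coefficients alongside the remainders: start with r₀ = 888 = a·1 + b·0 (s = 1, t = 0) and r₁ = 354 = a·0 + b·1 (s = 0, t = 1); each new remainder r_{k+1} = r_{k-1} − q_k·r_k inherits s_{k+1} = s_{k-1} − q_k·s_k, t_{k+1} = t_{k-1} − q_k·t_k, so r_k = a·s_k + b·t_k at every step:
  q = 2: r = 180, s = 1 − 2·0 = 1, t = 0 − 2·1 = -2  (check: 888·1 + 354·(-2) = 180)
  q = 1: r = 174, s = 0 − 1·1 = -1, t = 1 − 1·(-2) = 3  (check: 888·(-1) + 354·3 = 174)
  q = 1: r = 6, s = 1 − 1·(-1) = 2, t = -2 − 1·3 = -5  (check: 888·2 + 354·(-5) = 6)
The row with r = 6 (the gcd) gives the Bezout coefficients s = 2, t = -5.
Result: 888 · (2) + 354 · (-5) = 6.

gcd(888, 354) = 6; s = 2, t = -5 (check: 888·2 + 354·(-5) = 6).


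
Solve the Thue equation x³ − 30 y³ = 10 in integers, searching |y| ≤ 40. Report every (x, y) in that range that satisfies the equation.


The equation is x³ - 30y³ = 10. For fixed y, x³ = 30·y³ + 10, so a solution requires the RHS to be a perfect cube.
Strategy: iterate y from -40 to 40, compute RHS = 30·y³ + 10, and check whether it is a (positive or negative) perfect cube.
Check small values of y:
  y = 0: RHS = 10 is not a perfect cube.
  y = 1: RHS = 40 is not a perfect cube.
  y = -1: RHS = -20 is not a perfect cube.
  y = 2: RHS = 250 is not a perfect cube.
  y = -2: RHS = -230 is not a perfect cube.
  y = 3: RHS = 820 is not a perfect cube.
  y = -3: RHS = -800 is not a perfect cube.
Continuing the search up to |y| = 40 finds no solutions either.
No (x, y) in the scanned range satisfies the equation.

No integer solutions with |y| ≤ 40.


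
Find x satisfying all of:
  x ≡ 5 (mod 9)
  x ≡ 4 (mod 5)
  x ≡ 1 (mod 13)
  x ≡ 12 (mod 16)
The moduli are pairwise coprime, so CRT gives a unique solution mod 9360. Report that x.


Product of moduli M = 9 · 5 · 13 · 16 = 9360.
Merge one congruence at a time:
  Start: x ≡ 5 (mod 9).
  Combine with x ≡ 4 (mod 5); new modulus lcm = 45.
    Write x = 5 + 9·t and substitute into x ≡ 4 (mod 5): 9·t ≡ 4 − 5 = -1 (mod 5).
    Reduce coefficients mod 5: 4·t ≡ 4 (mod 5).
    The inverse of 4 mod 5 is 4 (since 4·4 = 16 = 3·5 + 1), so t ≡ 4·4 = 16 ≡ 1 (mod 5).
    Then x = 5 + 9·1 = 14, valid modulo lcm(9, 5) = 45: x ≡ 14 (mod 45).
  Combine with x ≡ 1 (mod 13); new modulus lcm = 585.
    Write x = 14 + 45·t and substitute into x ≡ 1 (mod 13): 45·t ≡ 1 − 14 = -13 (mod 13).
    Reduce coefficients mod 13: 6·t ≡ 0 (mod 13).
    The inverse of 6 mod 13 is 11 (since 6·11 = 66 = 5·13 + 1), so t ≡ 11·0 = 0 ≡ 0 (mod 13).
    Then x = 14 + 45·0 = 14, valid modulo lcm(45, 13) = 585: x ≡ 14 (mod 585).
  Combine with x ≡ 12 (mod 16); new modulus lcm = 9360.
    Write x = 14 + 585·t and substitute into x ≡ 12 (mod 16): 585·t ≡ 12 − 14 = -2 (mod 16).
    Reduce coefficients mod 16: 9·t ≡ 14 (mod 16).
    The inverse of 9 mod 16 is 9 (since 9·9 = 81 = 5·16 + 1), so t ≡ 9·14 = 126 ≡ 14 (mod 16).
    Then x = 14 + 585·14 = 8204, valid modulo lcm(585, 16) = 9360: x ≡ 8204 (mod 9360).
Verify against each original: 8204 mod 9 = 5, 8204 mod 5 = 4, 8204 mod 13 = 1, 8204 mod 16 = 12.

x ≡ 8204 (mod 9360).


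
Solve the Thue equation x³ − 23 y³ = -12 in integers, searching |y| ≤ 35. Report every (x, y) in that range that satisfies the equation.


The equation is x³ - 23y³ = -12. For fixed y, x³ = 23·y³ − 12, so a solution requires the RHS to be a perfect cube.
Strategy: iterate y from -35 to 35, compute RHS = 23·y³ − 12, and check whether it is a (positive or negative) perfect cube.
Check small values of y:
  y = 0: RHS = -12 is not a perfect cube.
  y = 1: RHS = 11 is not a perfect cube.
  y = -1: RHS = -35 is not a perfect cube.
  y = 2: RHS = 172 is not a perfect cube.
  y = -2: RHS = -196 is not a perfect cube.
  y = 3: RHS = 609 is not a perfect cube.
  y = -3: RHS = -633 is not a perfect cube.
Continuing the search up to |y| = 35 finds no solutions either.
No (x, y) in the scanned range satisfies the equation.

No integer solutions with |y| ≤ 35.


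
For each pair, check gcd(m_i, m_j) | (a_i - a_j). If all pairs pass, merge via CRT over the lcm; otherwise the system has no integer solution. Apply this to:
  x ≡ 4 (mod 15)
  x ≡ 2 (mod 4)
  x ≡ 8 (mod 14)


Moduli 15, 4, 14 are not pairwise coprime, so CRT works modulo lcm(m_i) when all pairwise compatibility conditions hold.
Pairwise compatibility: gcd(m_i, m_j) must divide a_i - a_j for every pair.
Merge one congruence at a time:
  Start: x ≡ 4 (mod 15).
  Combine with x ≡ 2 (mod 4): gcd(15, 4) = 1; 2 - 4 = -2, which IS divisible by 1, so compatible.
    Write x = 4 + 15·t and substitute into x ≡ 2 (mod 4): 15·t ≡ 2 − 4 = -2 (mod 4).
    Reduce coefficients mod 4: 3·t ≡ 2 (mod 4).
    The inverse of 3 mod 4 is 3 (since 3·3 = 9 = 2·4 + 1), so t ≡ 3·2 = 6 ≡ 2 (mod 4).
    Then x = 4 + 15·2 = 34, valid modulo lcm(15, 4) = 60: x ≡ 34 (mod 60).
  Combine with x ≡ 8 (mod 14): gcd(60, 14) = 2; 8 - 34 = -26, which IS divisible by 2, so compatible.
    Write x = 34 + 60·t and substitute into x ≡ 8 (mod 14): 60·t ≡ 8 − 34 = -26 (mod 14).
    Divide the congruence (and modulus) by g = 2: 30·t ≡ -13 (mod 7).
    Reduce coefficients mod 7: 2·t ≡ 1 (mod 7).
    The inverse of 2 mod 7 is 4 (since 2·4 = 8 = 1·7 + 1), so t ≡ 4·1 = 4 ≡ 4 (mod 7).
    Then x = 34 + 60·4 = 274, valid modulo lcm(60, 14) = 420: x ≡ 274 (mod 420).
Verify: 274 mod 15 = 4, 274 mod 4 = 2, 274 mod 14 = 8.

x ≡ 274 (mod 420).


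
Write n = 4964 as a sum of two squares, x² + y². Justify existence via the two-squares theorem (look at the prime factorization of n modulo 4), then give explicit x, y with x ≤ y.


Step 1: Factor n = 4964 = 2^2 · 17 · 73.
Step 2: Check the mod-4 condition on each prime factor: 2 = 2 (special); 17 ≡ 1 (mod 4), exponent 1; 73 ≡ 1 (mod 4), exponent 1.
All primes ≡ 3 (mod 4) appear to even exponent (or don't appear), so by the two-squares theorem n IS expressible as a sum of two squares.
Step 3: Build a representation. Group n = k² · m with k = 2 and m = 17 · 73 = 1241 (a product of primes ≡ 1 (mod 4)); a representation of m scales to one of n via (k·x)² + (k·y)² = k²(x² + y²). Each prime p ≡ 1 (mod 4) is itself a sum of two squares; find a² by testing p − a² for a perfect square:
  17: 17 − 1² = 16 = 4² ⇒ 17 = 1² + 4².
  73: 73 − 1² = 72, 73 − 2² = 69, 73 − 3² = 64 = 8² ⇒ 73 = 3² + 8².
  Combine using the Brahmagupta–Fibonacci identity (a² + b²)(c² + d²) = (ac − bd)² + (ad + bc)² = (ac + bd)² + (ad − bc)²:
  17 · 73 = 1241: from (1² + 4²)(3² + 8²), take (1·3 − 4·8, 1·8 + 4·3) = (3 − 32, 8 + 12) = (-29, 20); dropping signs (only squares matter) gives (29, 20); check 29² + 20² = 841 + 400 = 1241 ✓.
  Scale by k = 2: (2·29, 2·20) = (58, 40).
Step 4: Order so x ≤ y and verify: 40² + 58² = 1600 + 3364 = 4964 = n. ✓

n = 4964 = 40² + 58² (one valid representation with x ≤ y).


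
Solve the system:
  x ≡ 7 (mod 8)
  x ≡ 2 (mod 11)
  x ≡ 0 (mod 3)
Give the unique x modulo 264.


Moduli 8, 11, 3 are pairwise coprime; by CRT there is a unique solution modulo M = 8 · 11 · 3 = 264.
Solve pairwise, accumulating the modulus:
  Start with x ≡ 7 (mod 8).
  Combine with x ≡ 2 (mod 11): since gcd(8, 11) = 1, we get a unique residue mod 88.
    Write x = 7 + 8·t and substitute into x ≡ 2 (mod 11): 8·t ≡ 2 − 7 = -5 (mod 11).
    Reduce coefficients mod 11: 8·t ≡ 6 (mod 11).
    The inverse of 8 mod 11 is 7 (since 8·7 = 56 = 5·11 + 1), so t ≡ 7·6 = 42 ≡ 9 (mod 11).
    Then x = 7 + 8·9 = 79, valid modulo lcm(8, 11) = 88: x ≡ 79 (mod 88).
  Combine with x ≡ 0 (mod 3): since gcd(88, 3) = 1, we get a unique residue mod 264.
    Write x = 79 + 88·t and substitute into x ≡ 0 (mod 3): 88·t ≡ 0 − 79 = -79 (mod 3).
    Reduce coefficients mod 3: 1·t ≡ 2 (mod 3).
    So t ≡ 2 (mod 3).
    Then x = 79 + 88·2 = 255, valid modulo lcm(88, 3) = 264: x ≡ 255 (mod 264).
Verify: 255 mod 8 = 7 ✓, 255 mod 11 = 2 ✓, 255 mod 3 = 0 ✓.

x ≡ 255 (mod 264).


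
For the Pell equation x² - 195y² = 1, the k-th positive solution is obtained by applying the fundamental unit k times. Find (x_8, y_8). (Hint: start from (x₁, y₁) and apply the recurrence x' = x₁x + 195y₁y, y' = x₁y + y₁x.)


Step 1: Find the fundamental solution (x₁, y₁) of x² - 195y² = 1.
  Expand √195 as a continued fraction. a₀ = ⌊√195⌋ = 13; iterate m_{k+1} = d_k·a_k − m_k, d_{k+1} = (195 − m_{k+1}²)/d_k, a_{k+1} = ⌊(a₀ + m_{k+1})/d_{k+1}⌋ (starting m₀ = 0, d₀ = 1), with convergents p_k = a_k·p_{k-1} + p_{k-2}, q_k = a_k·q_{k-1} + q_{k-2} (p₋₁ = 1, q₋₁ = 0):
  k = 0: a₀ = 13; p₀/q₀ = 13/1; p₀² − 195·q₀² = 169 − 195 = -26.
  k = 1: m = 13, d = 26, a = ⌊(13 + 13)/26⌋ = 1; p/q = (1·13 + 1)/(1·1 + 0) = 14/1; p² − 195·q² = 196 − 195 = 1.
  The first convergent with p² − 195·q² = 1 gives the fundamental solution (x₁, y₁) = (14, 1).
Step 2: Apply the recurrence (x_{n+1}, y_{n+1}) = (x₁x_n + 195y₁y_n, x₁y_n + y₁x_n) repeatedly.
  From (x_1, y_1) = (14, 1): x_2 = 14·14 + 195·1·1 = 391; y_2 = 14·1 + 1·14 = 28.
  From (x_2, y_2) = (391, 28): x_3 = 14·391 + 195·1·28 = 10934; y_3 = 14·28 + 1·391 = 783.
  From (x_3, y_3) = (10934, 783): x_4 = 14·10934 + 195·1·783 = 305761; y_4 = 14·783 + 1·10934 = 21896.
  From (x_4, y_4) = (305761, 21896): x_5 = 14·305761 + 195·1·21896 = 8550374; y_5 = 14·21896 + 1·305761 = 612305.
  From (x_5, y_5) = (8550374, 612305): x_6 = 14·8550374 + 195·1·612305 = 239104711; y_6 = 14·612305 + 1·8550374 = 17122644.
  From (x_6, y_6) = (239104711, 17122644): x_7 = 14·239104711 + 195·1·17122644 = 6686381534; y_7 = 14·17122644 + 1·239104711 = 478821727.
  From (x_7, y_7) = (6686381534, 478821727): x_8 = 14·6686381534 + 195·1·478821727 = 186979578241; y_8 = 14·478821727 + 1·6686381534 = 13389885712.
Step 3: Verify x_8² - 195·y_8² = 34961362679182240654081 - 34961362679182240654080 = 1 (should be 1). ✓

(x_1, y_1) = (14, 1); (x_8, y_8) = (186979578241, 13389885712).


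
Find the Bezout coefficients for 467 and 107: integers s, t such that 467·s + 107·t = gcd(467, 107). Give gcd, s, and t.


Euclidean algorithm on (467, 107) — divide until remainder is 0:
  467 = 4 · 107 + 39
  107 = 2 · 39 + 29
  39 = 1 · 29 + 10
  29 = 2 · 10 + 9
  10 = 1 · 9 + 1
  9 = 9 · 1 + 0
gcd(467, 107) = 1.
Track Bezout coefficients alongside the remainders: start with r₀ = 467 = a·1 + b·0 (s = 1, t = 0) and r₁ = 107 = a·0 + b·1 (s = 0, t = 1); each new remainder r_{k+1} = r_{k-1} − q_k·r_k inherits s_{k+1} = s_{k-1} − q_k·s_k, t_{k+1} = t_{k-1} − q_k·t_k, so r_k = a·s_k + b·t_k at every step:
  q = 4: r = 39, s = 1 − 4·0 = 1, t = 0 − 4·1 = -4  (check: 467·1 + 107·(-4) = 39)
  q = 2: r = 29, s = 0 − 2·1 = -2, t = 1 − 2·(-4) = 9  (check: 467·(-2) + 107·9 = 29)
  q = 1: r = 10, s = 1 − 1·(-2) = 3, t = -4 − 1·9 = -13  (check: 467·3 + 107·(-13) = 10)
  q = 2: r = 9, s = -2 − 2·3 = -8, t = 9 − 2·(-13) = 35  (check: 467·(-8) + 107·35 = 9)
  q = 1: r = 1, s = 3 − 1·(-8) = 11, t = -13 − 1·35 = -48  (check: 467·11 + 107·(-48) = 1)
The row with r = 1 (the gcd) gives the Bezout coefficients s = 11, t = -48.
Result: 467 · (11) + 107 · (-48) = 1.

gcd(467, 107) = 1; s = 11, t = -48 (check: 467·11 + 107·(-48) = 1).


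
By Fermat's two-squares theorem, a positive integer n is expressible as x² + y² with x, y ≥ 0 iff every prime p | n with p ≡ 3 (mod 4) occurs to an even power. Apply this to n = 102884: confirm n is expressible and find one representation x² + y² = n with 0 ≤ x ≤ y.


Step 1: Factor n = 102884 = 2^2 · 17^2 · 89.
Step 2: Check the mod-4 condition on each prime factor: 2 = 2 (special); 17 ≡ 1 (mod 4), exponent 2; 89 ≡ 1 (mod 4), exponent 1.
All primes ≡ 3 (mod 4) appear to even exponent (or don't appear), so by the two-squares theorem n IS expressible as a sum of two squares.
Step 3: Build a representation. Group n = k² · m with k = 2 and m = 17 · 17 · 89 = 25721 (a product of primes ≡ 1 (mod 4)); a representation of m scales to one of n via (k·x)² + (k·y)² = k²(x² + y²). Each prime p ≡ 1 (mod 4) is itself a sum of two squares; find a² by testing p − a² for a perfect square:
  17: 17 − 1² = 16 = 4² ⇒ 17 = 1² + 4².
  89: 89 − 1² = 88, 89 − 2² = 85, 89 − 3² = 80, 89 − 4² = 73, 89 − 5² = 64 = 8² ⇒ 89 = 5² + 8².
  Combine using the Brahmagupta–Fibonacci identity (a² + b²)(c² + d²) = (ac − bd)² + (ad + bc)² = (ac + bd)² + (ad − bc)²:
  17 · 17 = 289: from (1² + 4²)(1² + 4²), take (1·1 − 4·4, 1·4 + 4·1) = (1 − 16, 4 + 4) = (-15, 8); dropping signs (only squares matter) gives (15, 8); check 15² + 8² = 225 + 64 = 289 ✓.
  289 · 89 = 25721: from (15² + 8²)(5² + 8²), take (15·5 − 8·8, 15·8 + 8·5) = (75 − 64, 120 + 40) = (11, 160); check 11² + 160² = 121 + 25600 = 25721 ✓.
  Scale by k = 2: (2·11, 2·160) = (22, 320).
Step 4: Order so x ≤ y and verify: 22² + 320² = 484 + 102400 = 102884 = n. ✓

n = 102884 = 22² + 320² (one valid representation with x ≤ y).


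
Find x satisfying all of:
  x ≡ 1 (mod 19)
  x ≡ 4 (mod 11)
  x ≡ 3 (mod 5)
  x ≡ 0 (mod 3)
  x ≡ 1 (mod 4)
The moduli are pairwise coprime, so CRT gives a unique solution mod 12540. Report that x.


Product of moduli M = 19 · 11 · 5 · 3 · 4 = 12540.
Merge one congruence at a time:
  Start: x ≡ 1 (mod 19).
  Combine with x ≡ 4 (mod 11); new modulus lcm = 209.
    Write x = 1 + 19·t and substitute into x ≡ 4 (mod 11): 19·t ≡ 4 − 1 = 3 (mod 11).
    Reduce coefficients mod 11: 8·t ≡ 3 (mod 11).
    The inverse of 8 mod 11 is 7 (since 8·7 = 56 = 5·11 + 1), so t ≡ 7·3 = 21 ≡ 10 (mod 11).
    Then x = 1 + 19·10 = 191, valid modulo lcm(19, 11) = 209: x ≡ 191 (mod 209).
  Combine with x ≡ 3 (mod 5); new modulus lcm = 1045.
    Write x = 191 + 209·t and substitute into x ≡ 3 (mod 5): 209·t ≡ 3 − 191 = -188 (mod 5).
    Reduce coefficients mod 5: 4·t ≡ 2 (mod 5).
    The inverse of 4 mod 5 is 4 (since 4·4 = 16 = 3·5 + 1), so t ≡ 4·2 = 8 ≡ 3 (mod 5).
    Then x = 191 + 209·3 = 818, valid modulo lcm(209, 5) = 1045: x ≡ 818 (mod 1045).
  Combine with x ≡ 0 (mod 3); new modulus lcm = 3135.
    Write x = 818 + 1045·t and substitute into x ≡ 0 (mod 3): 1045·t ≡ 0 − 818 = -818 (mod 3).
    Reduce coefficients mod 3: 1·t ≡ 1 (mod 3).
    So t ≡ 1 (mod 3).
    Then x = 818 + 1045·1 = 1863, valid modulo lcm(1045, 3) = 3135: x ≡ 1863 (mod 3135).
  Combine with x ≡ 1 (mod 4); new modulus lcm = 12540.
    Write x = 1863 + 3135·t and substitute into x ≡ 1 (mod 4): 3135·t ≡ 1 − 1863 = -1862 (mod 4).
    Reduce coefficients mod 4: 3·t ≡ 2 (mod 4).
    The inverse of 3 mod 4 is 3 (since 3·3 = 9 = 2·4 + 1), so t ≡ 3·2 = 6 ≡ 2 (mod 4).
    Then x = 1863 + 3135·2 = 8133, valid modulo lcm(3135, 4) = 12540: x ≡ 8133 (mod 12540).
Verify against each original: 8133 mod 19 = 1, 8133 mod 11 = 4, 8133 mod 5 = 3, 8133 mod 3 = 0, 8133 mod 4 = 1.

x ≡ 8133 (mod 12540).


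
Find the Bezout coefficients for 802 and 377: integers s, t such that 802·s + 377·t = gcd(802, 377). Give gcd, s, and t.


Euclidean algorithm on (802, 377) — divide until remainder is 0:
  802 = 2 · 377 + 48
  377 = 7 · 48 + 41
  48 = 1 · 41 + 7
  41 = 5 · 7 + 6
  7 = 1 · 6 + 1
  6 = 6 · 1 + 0
gcd(802, 377) = 1.
Track Bezout coefficients alongside the remainders: start with r₀ = 802 = a·1 + b·0 (s = 1, t = 0) and r₁ = 377 = a·0 + b·1 (s = 0, t = 1); each new remainder r_{k+1} = r_{k-1} − q_k·r_k inherits s_{k+1} = s_{k-1} − q_k·s_k, t_{k+1} = t_{k-1} − q_k·t_k, so r_k = a·s_k + b·t_k at every step:
  q = 2: r = 48, s = 1 − 2·0 = 1, t = 0 − 2·1 = -2  (check: 802·1 + 377·(-2) = 48)
  q = 7: r = 41, s = 0 − 7·1 = -7, t = 1 − 7·(-2) = 15  (check: 802·(-7) + 377·15 = 41)
  q = 1: r = 7, s = 1 − 1·(-7) = 8, t = -2 − 1·15 = -17  (check: 802·8 + 377·(-17) = 7)
  q = 5: r = 6, s = -7 − 5·8 = -47, t = 15 − 5·(-17) = 100  (check: 802·(-47) + 377·100 = 6)
  q = 1: r = 1, s = 8 − 1·(-47) = 55, t = -17 − 1·100 = -117  (check: 802·55 + 377·(-117) = 1)
The row with r = 1 (the gcd) gives the Bezout coefficients s = 55, t = -117.
Result: 802 · (55) + 377 · (-117) = 1.

gcd(802, 377) = 1; s = 55, t = -117 (check: 802·55 + 377·(-117) = 1).


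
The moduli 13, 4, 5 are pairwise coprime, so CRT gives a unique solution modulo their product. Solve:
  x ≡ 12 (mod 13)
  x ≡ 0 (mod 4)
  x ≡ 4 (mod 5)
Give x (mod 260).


Moduli 13, 4, 5 are pairwise coprime; by CRT there is a unique solution modulo M = 13 · 4 · 5 = 260.
Solve pairwise, accumulating the modulus:
  Start with x ≡ 12 (mod 13).
  Combine with x ≡ 0 (mod 4): since gcd(13, 4) = 1, we get a unique residue mod 52.
    Write x = 12 + 13·t and substitute into x ≡ 0 (mod 4): 13·t ≡ 0 − 12 = -12 (mod 4).
    Reduce coefficients mod 4: 1·t ≡ 0 (mod 4).
    So t ≡ 0 (mod 4).
    Then x = 12 + 13·0 = 12, valid modulo lcm(13, 4) = 52: x ≡ 12 (mod 52).
  Combine with x ≡ 4 (mod 5): since gcd(52, 5) = 1, we get a unique residue mod 260.
    Write x = 12 + 52·t and substitute into x ≡ 4 (mod 5): 52·t ≡ 4 − 12 = -8 (mod 5).
    Reduce coefficients mod 5: 2·t ≡ 2 (mod 5).
    The inverse of 2 mod 5 is 3 (since 2·3 = 6 = 1·5 + 1), so t ≡ 3·2 = 6 ≡ 1 (mod 5).
    Then x = 12 + 52·1 = 64, valid modulo lcm(52, 5) = 260: x ≡ 64 (mod 260).
Verify: 64 mod 13 = 12 ✓, 64 mod 4 = 0 ✓, 64 mod 5 = 4 ✓.

x ≡ 64 (mod 260).


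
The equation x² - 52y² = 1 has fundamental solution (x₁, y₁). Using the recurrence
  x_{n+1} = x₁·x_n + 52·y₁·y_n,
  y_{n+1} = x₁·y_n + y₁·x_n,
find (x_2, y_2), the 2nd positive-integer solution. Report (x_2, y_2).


Step 1: Find the fundamental solution (x₁, y₁) of x² - 52y² = 1.
  Expand √52 as a continued fraction. a₀ = ⌊√52⌋ = 7; iterate m_{k+1} = d_k·a_k − m_k, d_{k+1} = (52 − m_{k+1}²)/d_k, a_{k+1} = ⌊(a₀ + m_{k+1})/d_{k+1}⌋ (starting m₀ = 0, d₀ = 1), with convergents p_k = a_k·p_{k-1} + p_{k-2}, q_k = a_k·q_{k-1} + q_{k-2} (p₋₁ = 1, q₋₁ = 0):
  k = 0: a₀ = 7; p₀/q₀ = 7/1; p₀² − 52·q₀² = 49 − 52 = -3.
  k = 1: m = 7, d = 3, a = ⌊(7 + 7)/3⌋ = 4; p/q = (4·7 + 1)/(4·1 + 0) = 29/4; p² − 52·q² = 841 − 832 = 9.
  k = 2: m = 5, d = 9, a = ⌊(7 + 5)/9⌋ = 1; p/q = (1·29 + 7)/(1·4 + 1) = 36/5; p² − 52·q² = 1296 − 1300 = -4.
  k = 3: m = 4, d = 4, a = ⌊(7 + 4)/4⌋ = 2; p/q = (2·36 + 29)/(2·5 + 4) = 101/14; p² − 52·q² = 10201 − 10192 = 9.
  k = 4: m = 4, d = 9, a = ⌊(7 + 4)/9⌋ = 1; p/q = (1·101 + 36)/(1·14 + 5) = 137/19; p² − 52·q² = 18769 − 18772 = -3.
  k = 5: m = 5, d = 3, a = ⌊(7 + 5)/3⌋ = 4; p/q = (4·137 + 101)/(4·19 + 14) = 649/90; p² − 52·q² = 421201 − 421200 = 1.
  The first convergent with p² − 52·q² = 1 gives the fundamental solution (x₁, y₁) = (649, 90).
Step 2: Apply the recurrence (x_{n+1}, y_{n+1}) = (x₁x_n + 52y₁y_n, x₁y_n + y₁x_n) repeatedly.
  From (x_1, y_1) = (649, 90): x_2 = 649·649 + 52·90·90 = 842401; y_2 = 649·90 + 90·649 = 116820.
Step 3: Verify x_2² - 52·y_2² = 709639444801 - 709639444800 = 1 (should be 1). ✓

(x_1, y_1) = (649, 90); (x_2, y_2) = (842401, 116820).


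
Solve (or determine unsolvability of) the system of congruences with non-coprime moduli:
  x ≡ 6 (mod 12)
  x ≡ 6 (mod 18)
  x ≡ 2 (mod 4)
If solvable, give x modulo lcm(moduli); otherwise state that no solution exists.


Moduli 12, 18, 4 are not pairwise coprime, so CRT works modulo lcm(m_i) when all pairwise compatibility conditions hold.
Pairwise compatibility: gcd(m_i, m_j) must divide a_i - a_j for every pair.
Merge one congruence at a time:
  Start: x ≡ 6 (mod 12).
  Combine with x ≡ 6 (mod 18): gcd(12, 18) = 6; 6 - 6 = 0, which IS divisible by 6, so compatible.
    Write x = 6 + 12·t and substitute into x ≡ 6 (mod 18): 12·t ≡ 6 − 6 = 0 (mod 18).
    Divide the congruence (and modulus) by g = 6: 2·t ≡ 0 (mod 3).
    The inverse of 2 mod 3 is 2 (since 2·2 = 4 = 1·3 + 1), so t ≡ 2·0 = 0 ≡ 0 (mod 3).
    Then x = 6 + 12·0 = 6, valid modulo lcm(12, 18) = 36: x ≡ 6 (mod 36).
  Combine with x ≡ 2 (mod 4): gcd(36, 4) = 4; 2 - 6 = -4, which IS divisible by 4, so compatible.
    Write x = 6 + 36·t and substitute into x ≡ 2 (mod 4): 36·t ≡ 2 − 6 = -4 (mod 4).
    Divide the congruence (and modulus) by g = 4: 9·t ≡ -1 (mod 1).
    Modulo 1 every t works; take t = 0.
    Then x = 6 + 36·0 = 6, valid modulo lcm(36, 4) = 36: x ≡ 6 (mod 36).
Verify: 6 mod 12 = 6, 6 mod 18 = 6, 6 mod 4 = 2.

x ≡ 6 (mod 36).
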